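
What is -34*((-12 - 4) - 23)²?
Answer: -51714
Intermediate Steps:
-34*((-12 - 4) - 23)² = -34*(-16 - 23)² = -34*(-39)² = -34*1521 = -51714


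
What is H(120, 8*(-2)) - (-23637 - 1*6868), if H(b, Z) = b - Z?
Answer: 30641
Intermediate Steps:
H(120, 8*(-2)) - (-23637 - 1*6868) = (120 - 8*(-2)) - (-23637 - 1*6868) = (120 - 1*(-16)) - (-23637 - 6868) = (120 + 16) - 1*(-30505) = 136 + 30505 = 30641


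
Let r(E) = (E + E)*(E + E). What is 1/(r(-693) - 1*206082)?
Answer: 1/1714914 ≈ 5.8312e-7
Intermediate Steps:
r(E) = 4*E**2 (r(E) = (2*E)*(2*E) = 4*E**2)
1/(r(-693) - 1*206082) = 1/(4*(-693)**2 - 1*206082) = 1/(4*480249 - 206082) = 1/(1920996 - 206082) = 1/1714914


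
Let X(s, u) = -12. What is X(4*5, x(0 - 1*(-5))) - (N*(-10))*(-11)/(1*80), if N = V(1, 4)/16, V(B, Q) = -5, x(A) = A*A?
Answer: -1481/128 ≈ -11.570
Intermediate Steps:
x(A) = A²
N = -5/16 ≈ -0.31250
X(4*5, x(0 - 1*(-5))) - (N*(-10))*(-11)/(1*80) = -12 - -5/16*(-10)*(-11)/(1*80) = -12 - (25/8)*(-11)/80 = -12 - (-275)/(8*80) = -12 - 1*(-55/128) = -12 + 55/128 = -1481/128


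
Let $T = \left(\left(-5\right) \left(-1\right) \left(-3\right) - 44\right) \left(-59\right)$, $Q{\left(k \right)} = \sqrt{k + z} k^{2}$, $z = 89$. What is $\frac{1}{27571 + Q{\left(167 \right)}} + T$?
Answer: $\frac{1649280396}{473795} \approx 3481.0$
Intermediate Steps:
$Q{\left(k \right)} = k^{2} \sqrt{89 + k}$ ($Q{\left(k \right)} = \sqrt{k + 89} k^{2} = \sqrt{89 + k} k^{2} = k^{2} \sqrt{89 + k}$)
$T = 3481$ ($T = \left(5 \left(-3\right) - 44\right) \left(-59\right) = \left(-15 - 44\right) \left(-59\right) = \left(-59\right) \left(-59\right) = 3481$)
$\frac{1}{27571 + Q{\left(167 \right)}} + T = \frac{1}{27571 + 167^{2} \sqrt{89 + 167}} + 3481 = \frac{1}{27571 + 27889 \sqrt{256}} + 3481 = \frac{1}{27571 + 27889 \cdot 16} + 3481 = \frac{1}{27571 + 446224} + 3481 = \frac{1}{473795} + 3481 = \frac{1649280396}{473795}$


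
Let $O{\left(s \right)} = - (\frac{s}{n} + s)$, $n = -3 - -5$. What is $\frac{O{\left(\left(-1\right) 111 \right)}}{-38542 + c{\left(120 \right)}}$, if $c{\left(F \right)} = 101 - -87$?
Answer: $- \frac{333}{76708} \approx -0.0043411$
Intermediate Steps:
$n = 2$ ($n = -3 + 5 = 2$)
$c{\left(F \right)} = 188$ ($c{\left(F \right)} = 101 + 87 = 188$)
$O{\left(s \right)} = - \frac{3 s}{2}$ ($O{\left(s \right)} = - (\frac{s}{2} + s) = - \frac{3 s}{2}$)
$\frac{O{\left(\left(-1\right) 111 \right)}}{-38542 + c{\left(120 \right)}} = \frac{\left(- \frac{3}{2}\right) \left(\left(-1\right) 111\right)}{-38542 + 188} = \frac{\left(- \frac{3}{2}\right) \left(-111\right)}{-38354} = \frac{333}{2} \left(- \frac{1}{38354}\right) = - \frac{333}{76708}$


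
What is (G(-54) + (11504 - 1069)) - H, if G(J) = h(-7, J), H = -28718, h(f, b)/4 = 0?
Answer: 39153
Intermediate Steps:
h(f, b) = 0 (h(f, b) = 4*0 = 0)
G(J) = 0
(G(-54) + (11504 - 1069)) - H = (0 + (11504 - 1069)) - 1*(-28718) = (0 + 10435) + 28718 = 10435 + 28718 = 39153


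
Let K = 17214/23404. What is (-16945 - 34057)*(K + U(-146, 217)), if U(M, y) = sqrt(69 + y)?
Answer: -219487107/5851 - 51002*sqrt(286) ≈ -9.0004e+5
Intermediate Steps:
K = 8607/11702 (K = 17214*(1/23404) = 8607/11702 ≈ 0.73552)
(-16945 - 34057)*(K + U(-146, 217)) = (-16945 - 34057)*(8607/11702 + sqrt(69 + 217)) = -51002*(8607/11702 + sqrt(286)) = -219487107/5851 - 51002*sqrt(286)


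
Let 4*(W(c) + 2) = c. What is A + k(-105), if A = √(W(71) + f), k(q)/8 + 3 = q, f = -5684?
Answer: -864 + I*√22673/2 ≈ -864.0 + 75.288*I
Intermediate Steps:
W(c) = -2 + c/4
k(q) = -24 + 8*q
A = I*√22673/2 (A = √((-2 + (¼)*71) - 5684) = √((-2 + 71/4) - 5684) = √(63/4 - 5684) = √(-22673/4) = I*√22673/2 ≈ 75.288*I)
A + k(-105) = I*√22673/2 + (-24 + 8*(-105)) = I*√22673/2 + (-24 - 840) = I*√22673/2 - 864 = -864 + I*√22673/2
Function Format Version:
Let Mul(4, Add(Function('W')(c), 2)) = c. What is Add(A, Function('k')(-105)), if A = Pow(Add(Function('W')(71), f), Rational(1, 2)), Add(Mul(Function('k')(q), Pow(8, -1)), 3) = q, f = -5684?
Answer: Add(-864, Mul(Rational(1, 2), I, Pow(22673, Rational(1, 2)))) ≈ Add(-864.00, Mul(75.288, I))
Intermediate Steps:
Function('W')(c) = Add(-2, Mul(Rational(1, 4), c))
Function('k')(q) = Add(-24, Mul(8, q))
A = Mul(Rational(1, 2), I, Pow(22673, Rational(1, 2))) (A = Pow(Add(Add(-2, Mul(Rational(1, 4), 71)), -5684), Rational(1, 2)) = Pow(Add(Add(-2, Rational(71, 4)), -5684), Rational(1, 2)) = Pow(Add(Rational(63, 4), -5684), Rational(1, 2)) = Pow(Rational(-22673, 4), Rational(1, 2)) = Mul(Rational(1, 2), I, Pow(22673, Rational(1, 2))) ≈ Mul(75.288, I))
Add(A, Function('k')(-105)) = Add(Mul(Rational(1, 2), I, Pow(22673, Rational(1, 2))), Add(-24, Mul(8, -105))) = Add(Mul(Rational(1, 2), I, Pow(22673, Rational(1, 2))), Add(-24, -840)) = Add(Mul(Rational(1, 2), I, Pow(22673, Rational(1, 2))), -864) = Add(-864, Mul(Rational(1, 2), I, Pow(22673, Rational(1, 2))))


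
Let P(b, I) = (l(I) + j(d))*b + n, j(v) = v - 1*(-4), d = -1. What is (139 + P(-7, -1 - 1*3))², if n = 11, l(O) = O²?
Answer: 289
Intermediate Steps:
j(v) = 4 + v (j(v) = v + 4 = 4 + v)
P(b, I) = 11 + b*(3 + I²) (P(b, I) = (I² + (4 - 1))*b + 11 = (I² + 3)*b + 11 = (3 + I²)*b + 11 = b*(3 + I²) + 11 = 11 + b*(3 + I²))
(139 + P(-7, -1 - 1*3))² = (139 + (11 + 3*(-7) - 7*(-1 - 1*3)²))² = (139 + (11 - 21 - 7*(-1 - 3)²))² = (139 + (11 - 21 - 7*(-4)²))² = (139 + (11 - 21 - 7*16))² = (139 + (11 - 21 - 112))² = (139 - 122)² = 17² = 289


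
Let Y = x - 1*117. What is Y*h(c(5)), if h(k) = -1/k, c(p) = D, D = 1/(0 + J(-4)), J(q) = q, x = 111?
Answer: -24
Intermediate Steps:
D = -1/4 (D = 1/(0 - 4) = 1/(-4) = -1/4 ≈ -0.25000)
c(p) = -1/4
Y = -6 (Y = 111 - 1*117 = 111 - 117 = -6)
Y*h(c(5)) = -(-6)/(-1/4) = -(-6)*(-4) = -6*4 = -24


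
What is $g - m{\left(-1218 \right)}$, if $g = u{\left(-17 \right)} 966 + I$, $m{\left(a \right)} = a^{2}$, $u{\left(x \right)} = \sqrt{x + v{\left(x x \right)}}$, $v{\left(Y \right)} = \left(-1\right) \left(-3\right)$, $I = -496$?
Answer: $-1484020 + 966 i \sqrt{14} \approx -1.484 \cdot 10^{6} + 3614.4 i$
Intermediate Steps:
$v{\left(Y \right)} = 3$
$u{\left(x \right)} = \sqrt{3 + x}$ ($u{\left(x \right)} = \sqrt{x + 3} = \sqrt{3 + x}$)
$g = -496 + 966 i \sqrt{14}$ ($g = \sqrt{3 - 17} \cdot 966 - 496 = \sqrt{-14} \cdot 966 - 496 = i \sqrt{14} \cdot 966 - 496 = 966 i \sqrt{14} - 496 = -496 + 966 i \sqrt{14} \approx -496.0 + 3614.4 i$)
$g - m{\left(-1218 \right)} = \left(-496 + 966 i \sqrt{14}\right) - \left(-1218\right)^{2} = \left(-496 + 966 i \sqrt{14}\right) - 1483524 = -1484020 + 966 i \sqrt{14}$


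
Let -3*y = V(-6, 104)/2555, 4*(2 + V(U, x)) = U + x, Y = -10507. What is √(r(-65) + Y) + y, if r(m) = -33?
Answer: -3/1022 + 2*I*√2635 ≈ -0.0029354 + 102.66*I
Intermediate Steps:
V(U, x) = -2 + U/4 + x/4 (V(U, x) = -2 + (U + x)/4 = -2 + (U/4 + x/4) = -2 + U/4 + x/4)
y = -3/1022 (y = -(-2 + (¼)*(-6) + (¼)*104)/(3*2555) = -(-2 - 3/2 + 26)/(3*2555) = -15/(2*2555) = -⅓*9/1022 = -3/1022 ≈ -0.0029354)
√(r(-65) + Y) + y = √(-33 - 10507) - 3/1022 = √(-10540) - 3/1022 = 2*I*√2635 - 3/1022 = -3/1022 + 2*I*√2635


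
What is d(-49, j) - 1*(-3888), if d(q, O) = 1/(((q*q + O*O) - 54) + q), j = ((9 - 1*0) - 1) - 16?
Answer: 9183457/2362 ≈ 3888.0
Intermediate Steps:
j = -8 (j = ((9 + 0) - 1) - 16 = (9 - 1) - 16 = 8 - 16 = -8)
d(q, O) = 1/(-54 + q + O² + q²) (d(q, O) = 1/(((q² + O²) - 54) + q) = 1/(((O² + q²) - 54) + q) = 1/((-54 + O² + q²) + q) = 1/(-54 + q + O² + q²))
d(-49, j) - 1*(-3888) = 1/(-54 - 49 + (-8)² + (-49)²) - 1*(-3888) = 1/(-54 - 49 + 64 + 2401) + 3888 = 1/2362 + 3888 = 9183457/2362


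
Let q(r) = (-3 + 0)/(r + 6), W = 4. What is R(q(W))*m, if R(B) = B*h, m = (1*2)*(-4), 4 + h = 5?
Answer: 12/5 ≈ 2.4000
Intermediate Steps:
h = 1 (h = -4 + 5 = 1)
m = -8 (m = 2*(-4) = -8)
q(r) = -3/(6 + r)
R(B) = B (R(B) = B*1 = B)
R(q(W))*m = -3/(6 + 4)*(-8) = -3/10*(-8) = 12/5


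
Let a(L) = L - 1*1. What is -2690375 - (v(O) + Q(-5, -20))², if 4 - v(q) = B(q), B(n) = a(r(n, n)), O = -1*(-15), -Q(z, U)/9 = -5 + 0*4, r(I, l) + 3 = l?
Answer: -2691819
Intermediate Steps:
r(I, l) = -3 + l
Q(z, U) = 45 (Q(z, U) = -9*(-5 + 0*4) = -9*(-5 + 0) = -9*(-5) = 45)
O = 15
a(L) = -1 + L (a(L) = L - 1 = -1 + L)
B(n) = -4 + n (B(n) = -1 + (-3 + n) = -4 + n)
v(q) = 8 - q (v(q) = 4 - (-4 + q) = 4 + (4 - q) = 8 - q)
-2690375 - (v(O) + Q(-5, -20))² = -2690375 - ((8 - 1*15) + 45)² = -2690375 - ((8 - 15) + 45)² = -2690375 - (-7 + 45)² = -2690375 - 1*38² = -2690375 - 1*1444 = -2690375 - 1444 = -2691819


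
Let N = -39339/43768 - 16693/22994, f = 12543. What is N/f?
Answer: -817590095/6311646329928 ≈ -0.00012954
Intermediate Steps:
N = -817590095/503200696 (N = -39339*1/43768 - 16693*1/22994 = -39339/43768 - 16693/22994 = -817590095/503200696 ≈ -1.6248)
N/f = -817590095/503200696/12543 = -817590095/503200696*1/12543 = -817590095/6311646329928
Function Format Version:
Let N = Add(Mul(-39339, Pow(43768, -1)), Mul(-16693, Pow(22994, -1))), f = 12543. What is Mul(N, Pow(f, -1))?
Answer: Rational(-817590095, 6311646329928) ≈ -0.00012954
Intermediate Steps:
N = Rational(-817590095, 503200696) (N = Add(Mul(-39339, Rational(1, 43768)), Mul(-16693, Rational(1, 22994))) = Add(Rational(-39339, 43768), Rational(-16693, 22994)) = Rational(-817590095, 503200696) ≈ -1.6248)
Mul(N, Pow(f, -1)) = Mul(Rational(-817590095, 503200696), Pow(12543, -1)) = Mul(Rational(-817590095, 503200696), Rational(1, 12543)) = Rational(-817590095, 6311646329928)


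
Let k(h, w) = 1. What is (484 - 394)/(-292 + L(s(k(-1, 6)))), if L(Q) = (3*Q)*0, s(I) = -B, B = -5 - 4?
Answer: -45/146 ≈ -0.30822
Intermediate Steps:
B = -9
s(I) = 9 (s(I) = -1*(-9) = 9)
L(Q) = 0
(484 - 394)/(-292 + L(s(k(-1, 6)))) = (484 - 394)/(-292 + 0) = 90/(-292) = 90*(-1/292) = -45/146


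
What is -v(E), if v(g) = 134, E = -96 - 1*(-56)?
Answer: -134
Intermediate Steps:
E = -40 (E = -96 + 56 = -40)
-v(E) = -1*134 = -134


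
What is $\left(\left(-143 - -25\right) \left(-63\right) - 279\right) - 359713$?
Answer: $-352558$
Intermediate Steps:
$\left(\left(-143 - -25\right) \left(-63\right) - 279\right) - 359713 = \left(\left(-143 + 25\right) \left(-63\right) - 279\right) - 359713 = \left(\left(-118\right) \left(-63\right) - 279\right) - 359713 = \left(7434 - 279\right) - 359713 = 7155 - 359713 = -352558$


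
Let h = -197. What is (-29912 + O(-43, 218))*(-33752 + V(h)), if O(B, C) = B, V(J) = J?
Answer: 1016942295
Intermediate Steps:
(-29912 + O(-43, 218))*(-33752 + V(h)) = (-29912 - 43)*(-33752 - 197) = -29955*(-33949) = 1016942295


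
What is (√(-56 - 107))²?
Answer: -163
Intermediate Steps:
(√(-56 - 107))² = (√(-163))² = (I*√163)² = -163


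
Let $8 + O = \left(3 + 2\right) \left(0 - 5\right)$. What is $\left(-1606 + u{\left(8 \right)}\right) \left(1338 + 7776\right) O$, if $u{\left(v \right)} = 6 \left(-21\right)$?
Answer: $520919784$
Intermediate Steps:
$u{\left(v \right)} = -126$
$O = -33$ ($O = -8 + \left(3 + 2\right) \left(0 - 5\right) = -8 + 5 \left(-5\right) = -8 - 25 = -33$)
$\left(-1606 + u{\left(8 \right)}\right) \left(1338 + 7776\right) O = \left(-1606 - 126\right) \left(1338 + 7776\right) \left(-33\right) = \left(-1732\right) 9114 \left(-33\right) = \left(-15785448\right) \left(-33\right) = 520919784$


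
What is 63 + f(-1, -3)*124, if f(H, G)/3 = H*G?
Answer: 1179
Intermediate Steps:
f(H, G) = 3*G*H (f(H, G) = 3*(H*G) = 3*(G*H) = 3*G*H)
63 + f(-1, -3)*124 = 63 + (3*(-3)*(-1))*124 = 63 + 9*124 = 63 + 1116 = 1179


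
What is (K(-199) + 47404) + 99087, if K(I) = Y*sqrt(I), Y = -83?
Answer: 146491 - 83*I*sqrt(199) ≈ 1.4649e+5 - 1170.9*I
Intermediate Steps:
K(I) = -83*sqrt(I)
(K(-199) + 47404) + 99087 = (-83*I*sqrt(199) + 47404) + 99087 = (47404 - 83*I*sqrt(199)) + 99087 = 146491 - 83*I*sqrt(199)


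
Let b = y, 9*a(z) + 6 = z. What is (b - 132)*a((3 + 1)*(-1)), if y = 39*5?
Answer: -70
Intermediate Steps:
y = 195
a(z) = -⅔ + z/9
b = 195
(b - 132)*a((3 + 1)*(-1)) = (195 - 132)*(-⅔ + ((3 + 1)*(-1))/9) = 63*(-⅔ + (4*(-1))/9) = 63*(-⅔ + (⅑)*(-4)) = 63*(-⅔ - 4/9) = 63*(-10/9) = -70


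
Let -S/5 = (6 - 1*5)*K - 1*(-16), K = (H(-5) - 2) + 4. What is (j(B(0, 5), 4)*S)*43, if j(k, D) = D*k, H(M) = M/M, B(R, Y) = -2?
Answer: 32680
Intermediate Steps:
H(M) = 1
K = 3 (K = (1 - 2) + 4 = -1 + 4 = 3)
S = -95 (S = -5*((6 - 1*5)*3 - 1*(-16)) = -5*((6 - 5)*3 + 16) = -5*(1*3 + 16) = -5*(3 + 16) = -5*19 = -95)
(j(B(0, 5), 4)*S)*43 = ((4*(-2))*(-95))*43 = -8*(-95)*43 = 760*43 = 32680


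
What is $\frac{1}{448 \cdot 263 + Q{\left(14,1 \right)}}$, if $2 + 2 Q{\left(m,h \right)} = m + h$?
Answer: $\frac{2}{235661} \approx 8.4868 \cdot 10^{-6}$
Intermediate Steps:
$Q{\left(m,h \right)} = -1 + \frac{h}{2} + \frac{m}{2}$ ($Q{\left(m,h \right)} = -1 + \frac{m + h}{2} = -1 + \frac{h + m}{2} = -1 + \left(\frac{h}{2} + \frac{m}{2}\right) = -1 + \frac{h}{2} + \frac{m}{2}$)
$\frac{1}{448 \cdot 263 + Q{\left(14,1 \right)}} = \frac{1}{448 \cdot 263 + \left(-1 + \frac{1}{2} \cdot 1 + \frac{1}{2} \cdot 14\right)} = \frac{1}{117824 + \left(-1 + \frac{1}{2} + 7\right)} = \frac{1}{117824 + \frac{13}{2}} = \frac{1}{\frac{235661}{2}} = \frac{2}{235661}$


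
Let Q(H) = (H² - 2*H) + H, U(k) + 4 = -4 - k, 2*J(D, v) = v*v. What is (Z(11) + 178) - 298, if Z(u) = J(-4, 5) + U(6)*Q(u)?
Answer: -3295/2 ≈ -1647.5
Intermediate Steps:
J(D, v) = v²/2 (J(D, v) = (v*v)/2 = v²/2)
U(k) = -8 - k (U(k) = -4 + (-4 - k) = -8 - k)
Q(H) = H² - H
Z(u) = 25/2 - 14*u*(-1 + u) (Z(u) = (½)*5² + (-8 - 1*6)*(u*(-1 + u)) = (½)*25 + (-8 - 6)*(u*(-1 + u)) = 25/2 - 14*u*(-1 + u))
(Z(11) + 178) - 298 = ((25/2 - 14*11*(-1 + 11)) + 178) - 298 = ((25/2 - 14*11*10) + 178) - 298 = ((25/2 - 1540) + 178) - 298 = (-3055/2 + 178) - 298 = -2699/2 - 298 = -3295/2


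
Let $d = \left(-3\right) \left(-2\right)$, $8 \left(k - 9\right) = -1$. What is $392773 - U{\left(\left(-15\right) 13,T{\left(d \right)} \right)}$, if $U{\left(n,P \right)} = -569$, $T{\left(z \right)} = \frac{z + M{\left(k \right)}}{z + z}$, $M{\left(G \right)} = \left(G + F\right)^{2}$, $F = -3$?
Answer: $393342$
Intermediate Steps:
$k = \frac{71}{8}$ ($k = 9 + \frac{1}{8} \left(-1\right) = 9 - \frac{1}{8} = \frac{71}{8} \approx 8.875$)
$d = 6$
$M{\left(G \right)} = \left(-3 + G\right)^{2}$ ($M{\left(G \right)} = \left(G - 3\right)^{2} = \left(-3 + G\right)^{2}$)
$T{\left(z \right)} = \frac{\frac{2209}{64} + z}{2 z}$ ($T{\left(z \right)} = \frac{z + \left(-3 + \frac{71}{8}\right)^{2}}{z + z} = \frac{z + \left(\frac{47}{8}\right)^{2}}{2 z} = \left(z + \frac{2209}{64}\right) \frac{1}{2 z} = \left(\frac{2209}{64} + z\right) \frac{1}{2 z} = \frac{\frac{2209}{64} + z}{2 z}$)
$392773 - U{\left(\left(-15\right) 13,T{\left(d \right)} \right)} = 392773 - -569 = 392773 + 569 = 393342$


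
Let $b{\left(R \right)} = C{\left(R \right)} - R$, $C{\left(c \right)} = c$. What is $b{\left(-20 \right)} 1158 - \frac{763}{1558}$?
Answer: $- \frac{763}{1558} \approx -0.48973$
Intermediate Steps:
$b{\left(R \right)} = 0$ ($b{\left(R \right)} = R - R = 0$)
$b{\left(-20 \right)} 1158 - \frac{763}{1558} = 0 \cdot 1158 - \frac{763}{1558} = 0 - \frac{763}{1558} = - \frac{763}{1558}$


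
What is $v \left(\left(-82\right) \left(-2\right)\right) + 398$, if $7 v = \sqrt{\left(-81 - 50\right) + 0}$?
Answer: $398 + \frac{164 i \sqrt{131}}{7} \approx 398.0 + 268.15 i$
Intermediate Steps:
$v = \frac{i \sqrt{131}}{7}$ ($v = \frac{\sqrt{\left(-81 - 50\right) + 0}}{7} = \frac{\sqrt{-131 + 0}}{7} = \frac{\sqrt{-131}}{7} = \frac{i \sqrt{131}}{7} \approx 1.6351 i$)
$v \left(\left(-82\right) \left(-2\right)\right) + 398 = \frac{i \sqrt{131}}{7} \left(\left(-82\right) \left(-2\right)\right) + 398 = \frac{i \sqrt{131}}{7} \cdot 164 + 398 = \frac{164 i \sqrt{131}}{7} + 398 = 398 + \frac{164 i \sqrt{131}}{7}$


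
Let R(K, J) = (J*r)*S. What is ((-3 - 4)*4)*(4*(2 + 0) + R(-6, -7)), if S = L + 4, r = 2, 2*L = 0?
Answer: 1344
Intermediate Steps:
L = 0 (L = (½)*0 = 0)
S = 4 (S = 0 + 4 = 4)
R(K, J) = 8*J (R(K, J) = (J*2)*4 = (2*J)*4 = 8*J)
((-3 - 4)*4)*(4*(2 + 0) + R(-6, -7)) = ((-3 - 4)*4)*(4*(2 + 0) + 8*(-7)) = (-7*4)*(4*2 - 56) = -28*(8 - 56) = -28*(-48) = 1344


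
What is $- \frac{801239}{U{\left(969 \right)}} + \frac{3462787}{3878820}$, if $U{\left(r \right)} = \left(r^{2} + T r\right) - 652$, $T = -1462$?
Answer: $\frac{4764351812383}{1855507244580} \approx 2.5677$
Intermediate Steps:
$U{\left(r \right)} = -652 + r^{2} - 1462 r$ ($U{\left(r \right)} = \left(r^{2} - 1462 r\right) - 652 = -652 + r^{2} - 1462 r$)
$- \frac{801239}{U{\left(969 \right)}} + \frac{3462787}{3878820} = - \frac{801239}{-652 + 969^{2} - 1416678} + \frac{3462787}{3878820} = - \frac{801239}{-652 + 938961 - 1416678} + 3462787 \cdot \frac{1}{3878820} = - \frac{801239}{-478369} + \frac{3462787}{3878820} = \left(-801239\right) \left(- \frac{1}{478369}\right) + \frac{3462787}{3878820} = \frac{801239}{478369} + \frac{3462787}{3878820} = \frac{4764351812383}{1855507244580}$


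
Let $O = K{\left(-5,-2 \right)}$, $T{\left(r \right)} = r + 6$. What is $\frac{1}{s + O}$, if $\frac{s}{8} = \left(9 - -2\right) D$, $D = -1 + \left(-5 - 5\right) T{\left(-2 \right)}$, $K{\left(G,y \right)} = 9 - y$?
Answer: $- \frac{1}{3597} \approx -0.00027801$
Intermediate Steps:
$T{\left(r \right)} = 6 + r$
$O = 11$ ($O = 9 - -2 = 9 + 2 = 11$)
$D = -41$ ($D = -1 + \left(-5 - 5\right) \left(6 - 2\right) = -1 + \left(-5 - 5\right) 4 = -1 - 40 = -41$)
$s = -3608$ ($s = 8 \left(9 - -2\right) \left(-41\right) = 8 \left(9 + 2\right) \left(-41\right) = 8 \cdot 11 \left(-41\right) = 8 \left(-451\right) = -3608$)
$\frac{1}{s + O} = \frac{1}{-3608 + 11} = \frac{1}{-3597} = - \frac{1}{3597}$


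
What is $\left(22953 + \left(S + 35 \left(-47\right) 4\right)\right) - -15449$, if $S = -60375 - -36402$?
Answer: $7849$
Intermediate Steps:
$S = -23973$ ($S = -60375 + 36402 = -23973$)
$\left(22953 + \left(S + 35 \left(-47\right) 4\right)\right) - -15449 = \left(22953 - \left(23973 - 35 \left(-47\right) 4\right)\right) - -15449 = \left(22953 - 30553\right) + 15449 = -7600 + 15449 = 7849$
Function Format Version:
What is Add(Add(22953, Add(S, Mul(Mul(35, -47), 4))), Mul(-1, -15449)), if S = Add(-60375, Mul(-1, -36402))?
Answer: 7849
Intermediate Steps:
S = -23973 (S = Add(-60375, 36402) = -23973)
Add(Add(22953, Add(S, Mul(Mul(35, -47), 4))), Mul(-1, -15449)) = Add(Add(22953, Add(-23973, Mul(Mul(35, -47), 4))), Mul(-1, -15449)) = Add(Add(22953, Add(-23973, Mul(-1645, 4))), 15449) = Add(Add(22953, Add(-23973, -6580)), 15449) = Add(Add(22953, -30553), 15449) = Add(-7600, 15449) = 7849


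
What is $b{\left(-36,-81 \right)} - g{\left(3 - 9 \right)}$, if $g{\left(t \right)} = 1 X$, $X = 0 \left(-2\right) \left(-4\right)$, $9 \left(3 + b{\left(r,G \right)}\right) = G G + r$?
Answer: $722$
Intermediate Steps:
$b{\left(r,G \right)} = -3 + \frac{r}{9} + \frac{G^{2}}{9}$ ($b{\left(r,G \right)} = -3 + \frac{G G + r}{9} = -3 + \frac{G^{2} + r}{9} = -3 + \frac{r + G^{2}}{9} = -3 + \left(\frac{r}{9} + \frac{G^{2}}{9}\right) = -3 + \frac{r}{9} + \frac{G^{2}}{9}$)
$X = 0$ ($X = 0 \left(-4\right) = 0$)
$g{\left(t \right)} = 0$ ($g{\left(t \right)} = 1 \cdot 0 = 0$)
$b{\left(-36,-81 \right)} - g{\left(3 - 9 \right)} = \left(-3 + \frac{1}{9} \left(-36\right) + \frac{\left(-81\right)^{2}}{9}\right) - 0 = \left(-3 - 4 + \frac{1}{9} \cdot 6561\right) + 0 = \left(-3 - 4 + 729\right) + 0 = 722 + 0 = 722$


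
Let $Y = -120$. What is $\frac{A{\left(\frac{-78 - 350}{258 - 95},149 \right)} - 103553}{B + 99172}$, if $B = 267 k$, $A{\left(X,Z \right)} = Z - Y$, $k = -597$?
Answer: $\frac{103284}{60227} \approx 1.7149$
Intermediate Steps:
$A{\left(X,Z \right)} = 120 + Z$ ($A{\left(X,Z \right)} = Z - -120 = Z + 120 = 120 + Z$)
$B = -159399$ ($B = 267 \left(-597\right) = -159399$)
$\frac{A{\left(\frac{-78 - 350}{258 - 95},149 \right)} - 103553}{B + 99172} = \frac{\left(120 + 149\right) - 103553}{-159399 + 99172} = \frac{269 - 103553}{-60227} = \left(-103284\right) \left(- \frac{1}{60227}\right) = \frac{103284}{60227}$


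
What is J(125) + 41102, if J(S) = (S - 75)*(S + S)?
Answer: 53602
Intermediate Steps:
J(S) = 2*S*(-75 + S) (J(S) = (-75 + S)*(2*S) = 2*S*(-75 + S))
J(125) + 41102 = 2*125*(-75 + 125) + 41102 = 2*125*50 + 41102 = 12500 + 41102 = 53602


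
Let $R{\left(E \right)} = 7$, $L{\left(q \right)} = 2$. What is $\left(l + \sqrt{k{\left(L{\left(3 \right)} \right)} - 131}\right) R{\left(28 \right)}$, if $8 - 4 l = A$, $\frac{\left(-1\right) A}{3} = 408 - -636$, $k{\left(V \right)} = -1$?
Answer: $5495 + 14 i \sqrt{33} \approx 5495.0 + 80.424 i$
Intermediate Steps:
$A = -3132$ ($A = - 3 \left(408 - -636\right) = - 3 \left(408 + 636\right) = \left(-3\right) 1044 = -3132$)
$l = 785$ ($l = 2 - -783 = 2 + 783 = 785$)
$\left(l + \sqrt{k{\left(L{\left(3 \right)} \right)} - 131}\right) R{\left(28 \right)} = \left(785 + \sqrt{-1 - 131}\right) 7 = \left(785 + \sqrt{-132}\right) 7 = \left(785 + 2 i \sqrt{33}\right) 7 = 5495 + 14 i \sqrt{33}$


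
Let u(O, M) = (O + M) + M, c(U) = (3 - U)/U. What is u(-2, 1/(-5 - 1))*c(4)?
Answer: 7/12 ≈ 0.58333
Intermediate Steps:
c(U) = (3 - U)/U
u(O, M) = O + 2*M (u(O, M) = (M + O) + M = O + 2*M)
u(-2, 1/(-5 - 1))*c(4) = (-2 + 2/(-5 - 1))*((3 - 1*4)/4) = (-2 + 2/(-6))*((3 - 4)/4) = (-2 + 2*(-⅙))*((¼)*(-1)) = (-2 - ⅓)*(-¼) = -7/3*(-¼) = 7/12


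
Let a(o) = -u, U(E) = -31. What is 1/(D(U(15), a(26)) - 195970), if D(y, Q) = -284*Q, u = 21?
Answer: -1/190006 ≈ -5.2630e-6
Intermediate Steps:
a(o) = -21 (a(o) = -1*21 = -21)
1/(D(U(15), a(26)) - 195970) = 1/(-284*(-21) - 195970) = 1/(5964 - 195970) = 1/(-190006) = -1/190006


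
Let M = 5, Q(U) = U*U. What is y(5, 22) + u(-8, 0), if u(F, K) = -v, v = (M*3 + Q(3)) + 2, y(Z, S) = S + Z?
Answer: 1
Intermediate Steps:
Q(U) = U²
v = 26 (v = (5*3 + 3²) + 2 = (15 + 9) + 2 = 24 + 2 = 26)
u(F, K) = -26 (u(F, K) = -1*26 = -26)
y(5, 22) + u(-8, 0) = (22 + 5) - 26 = 27 - 26 = 1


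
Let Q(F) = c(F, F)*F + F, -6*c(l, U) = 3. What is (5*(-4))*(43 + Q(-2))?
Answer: -840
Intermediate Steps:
c(l, U) = -1/2 (c(l, U) = -1/6*3 = -1/2)
Q(F) = F/2 (Q(F) = -F/2 + F = F/2)
(5*(-4))*(43 + Q(-2)) = (5*(-4))*(43 + (1/2)*(-2)) = -20*(43 - 1) = -20*42 = -840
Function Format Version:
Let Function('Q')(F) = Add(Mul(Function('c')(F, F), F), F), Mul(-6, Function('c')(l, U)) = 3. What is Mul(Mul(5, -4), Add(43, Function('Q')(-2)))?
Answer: -840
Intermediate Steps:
Function('c')(l, U) = Rational(-1, 2) (Function('c')(l, U) = Mul(Rational(-1, 6), 3) = Rational(-1, 2))
Function('Q')(F) = Mul(Rational(1, 2), F) (Function('Q')(F) = Add(Mul(Rational(-1, 2), F), F) = Mul(Rational(1, 2), F))
Mul(Mul(5, -4), Add(43, Function('Q')(-2))) = Mul(Mul(5, -4), Add(43, Mul(Rational(1, 2), -2))) = Mul(-20, Add(43, -1)) = Mul(-20, 42) = -840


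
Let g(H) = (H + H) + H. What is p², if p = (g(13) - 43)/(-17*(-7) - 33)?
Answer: 4/1849 ≈ 0.0021633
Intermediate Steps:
g(H) = 3*H (g(H) = 2*H + H = 3*H)
p = -2/43 (p = (3*13 - 43)/(-17*(-7) - 33) = (39 - 43)/(119 - 33) = -4/86 = -4*1/86 = -2/43 ≈ -0.046512)
p² = (-2/43)² = 4/1849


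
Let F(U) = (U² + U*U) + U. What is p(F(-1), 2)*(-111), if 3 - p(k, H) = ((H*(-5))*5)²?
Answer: 277167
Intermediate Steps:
F(U) = U + 2*U² (F(U) = (U² + U²) + U = 2*U² + U = U + 2*U²)
p(k, H) = 3 - 625*H² (p(k, H) = 3 - ((H*(-5))*5)² = 3 - (-5*H*5)² = 3 - (-25*H)² = 3 - 625*H²)
p(F(-1), 2)*(-111) = (3 - 625*2²)*(-111) = (3 - 625*4)*(-111) = (3 - 2500)*(-111) = -2497*(-111) = 277167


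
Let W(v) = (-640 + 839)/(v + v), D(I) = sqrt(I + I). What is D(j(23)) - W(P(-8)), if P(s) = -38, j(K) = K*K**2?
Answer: 199/76 + 23*sqrt(46) ≈ 158.61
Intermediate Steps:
j(K) = K**3
D(I) = sqrt(2)*sqrt(I) (D(I) = sqrt(2*I) = sqrt(2)*sqrt(I))
W(v) = 199/(2*v) (W(v) = 199/((2*v)) = 199*(1/(2*v)) = 199/(2*v))
D(j(23)) - W(P(-8)) = sqrt(2)*sqrt(23**3) - 199/(2*(-38)) = sqrt(2)*sqrt(12167) - 199*(-1)/(2*38) = sqrt(2)*(23*sqrt(23)) - 1*(-199/76) = 23*sqrt(46) + 199/76 = 199/76 + 23*sqrt(46)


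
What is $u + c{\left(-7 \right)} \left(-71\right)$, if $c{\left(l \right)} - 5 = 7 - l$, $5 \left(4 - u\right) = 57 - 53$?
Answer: $- \frac{6729}{5} \approx -1345.8$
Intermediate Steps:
$u = \frac{16}{5}$ ($u = 4 - \frac{57 - 53}{5} = 4 - \frac{4}{5} = \frac{16}{5} \approx 3.2$)
$c{\left(l \right)} = 12 - l$ ($c{\left(l \right)} = 5 - \left(-7 + l\right) = 12 - l$)
$u + c{\left(-7 \right)} \left(-71\right) = \frac{16}{5} + \left(12 - -7\right) \left(-71\right) = \frac{16}{5} + \left(12 + 7\right) \left(-71\right) = \frac{16}{5} + 19 \left(-71\right) = \frac{16}{5} - 1349 = - \frac{6729}{5}$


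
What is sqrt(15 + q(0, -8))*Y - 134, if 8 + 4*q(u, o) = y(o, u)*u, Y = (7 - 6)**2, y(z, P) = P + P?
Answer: -134 + sqrt(13) ≈ -130.39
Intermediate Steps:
y(z, P) = 2*P
Y = 1 (Y = 1**2 = 1)
q(u, o) = -2 + u**2/2 (q(u, o) = -2 + ((2*u)*u)/4 = -2 + (2*u**2)/4 = -2 + u**2/2)
sqrt(15 + q(0, -8))*Y - 134 = sqrt(15 + (-2 + (1/2)*0**2))*1 - 134 = sqrt(15 + (-2 + (1/2)*0))*1 - 134 = sqrt(15 + (-2 + 0))*1 - 134 = sqrt(15 - 2)*1 - 134 = sqrt(13)*1 - 134 = sqrt(13) - 134 = -134 + sqrt(13)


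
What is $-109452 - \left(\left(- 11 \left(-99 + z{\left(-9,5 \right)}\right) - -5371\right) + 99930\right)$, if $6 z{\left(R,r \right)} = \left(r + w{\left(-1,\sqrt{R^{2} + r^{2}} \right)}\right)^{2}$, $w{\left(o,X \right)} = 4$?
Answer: $- \frac{431387}{2} \approx -2.1569 \cdot 10^{5}$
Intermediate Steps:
$z{\left(R,r \right)} = \frac{\left(4 + r\right)^{2}}{6}$ ($z{\left(R,r \right)} = \frac{\left(r + 4\right)^{2}}{6} = \frac{\left(4 + r\right)^{2}}{6}$)
$-109452 - \left(\left(- 11 \left(-99 + z{\left(-9,5 \right)}\right) - -5371\right) + 99930\right) = -109452 - \left(\left(- 11 \left(-99 + \frac{\left(4 + 5\right)^{2}}{6}\right) - -5371\right) + 99930\right) = -109452 - \left(\left(- 11 \left(-99 + \frac{9^{2}}{6}\right) + 5371\right) + 99930\right) = -109452 - \left(\left(- 11 \left(-99 + \frac{1}{6} \cdot 81\right) + 5371\right) + 99930\right) = -109452 - \left(\left(- 11 \left(-99 + \frac{27}{2}\right) + 5371\right) + 99930\right) = -109452 - \left(\left(\left(-11\right) \left(- \frac{171}{2}\right) + 5371\right) + 99930\right) = -109452 - \left(\left(\frac{1881}{2} + 5371\right) + 99930\right) = -109452 - \left(\frac{12623}{2} + 99930\right) = -109452 - \frac{212483}{2} = - \frac{431387}{2}$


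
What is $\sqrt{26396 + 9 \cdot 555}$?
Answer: $\sqrt{31391} \approx 177.18$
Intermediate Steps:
$\sqrt{26396 + 9 \cdot 555} = \sqrt{26396 + 4995} = \sqrt{31391}$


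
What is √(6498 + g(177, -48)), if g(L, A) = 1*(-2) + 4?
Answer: 10*√65 ≈ 80.623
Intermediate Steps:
g(L, A) = 2 (g(L, A) = -2 + 4 = 2)
√(6498 + g(177, -48)) = √(6498 + 2) = √6500 = 10*√65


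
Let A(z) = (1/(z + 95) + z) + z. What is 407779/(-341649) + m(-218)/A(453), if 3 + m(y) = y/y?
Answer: -1704472565/1425419919 ≈ -1.1958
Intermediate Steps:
m(y) = -2 (m(y) = -3 + y/y = -3 + 1 = -2)
A(z) = 1/(95 + z) + 2*z (A(z) = (1/(95 + z) + z) + z = (z + 1/(95 + z)) + z = 1/(95 + z) + 2*z)
407779/(-341649) + m(-218)/A(453) = 407779/(-341649) - 2*(95 + 453)/(1 + 2*453**2 + 190*453) = 407779*(-1/341649) - 2*548/(1 + 2*205209 + 86070) = -23987/20097 - 2*548/(1 + 410418 + 86070) = -23987/20097 - 2/((1/548)*496489) = -23987/20097 - 2/496489/548 = -23987/20097 - 2*548/496489 = -23987/20097 - 1096/496489 = -1704472565/1425419919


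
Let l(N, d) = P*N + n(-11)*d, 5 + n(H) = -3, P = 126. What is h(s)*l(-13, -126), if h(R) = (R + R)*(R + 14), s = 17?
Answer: -664020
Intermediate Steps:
n(H) = -8 (n(H) = -5 - 3 = -8)
l(N, d) = -8*d + 126*N (l(N, d) = 126*N - 8*d = -8*d + 126*N)
h(R) = 2*R*(14 + R) (h(R) = (2*R)*(14 + R) = 2*R*(14 + R))
h(s)*l(-13, -126) = (2*17*(14 + 17))*(-8*(-126) + 126*(-13)) = (2*17*31)*(1008 - 1638) = 1054*(-630) = -664020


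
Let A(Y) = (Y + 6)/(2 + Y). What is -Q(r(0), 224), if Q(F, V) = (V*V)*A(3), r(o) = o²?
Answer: -451584/5 ≈ -90317.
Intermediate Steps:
A(Y) = (6 + Y)/(2 + Y)
Q(F, V) = 9*V²/5 (Q(F, V) = (V*V)*((6 + 3)/(2 + 3)) = V²*(9/5) = 9*V²/5)
-Q(r(0), 224) = -9*224²/5 = -9*50176/5 = -1*451584/5 = -451584/5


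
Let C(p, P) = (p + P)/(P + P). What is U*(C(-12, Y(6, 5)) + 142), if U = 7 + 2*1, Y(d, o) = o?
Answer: 12717/10 ≈ 1271.7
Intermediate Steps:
C(p, P) = (P + p)/(2*P) (C(p, P) = (P + p)/((2*P)) = (P + p)*(1/(2*P)) = (P + p)/(2*P))
U = 9 (U = 7 + 2 = 9)
U*(C(-12, Y(6, 5)) + 142) = 9*((½)*(5 - 12)/5 + 142) = 9*((½)*(⅕)*(-7) + 142) = 9*(-7/10 + 142) = 9*(1413/10) = 12717/10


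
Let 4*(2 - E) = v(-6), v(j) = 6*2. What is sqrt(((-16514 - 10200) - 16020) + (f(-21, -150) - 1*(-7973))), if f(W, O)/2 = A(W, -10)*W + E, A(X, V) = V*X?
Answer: I*sqrt(43583) ≈ 208.77*I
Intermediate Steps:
v(j) = 12
E = -1 (E = 2 - 1/4*12 = 2 - 3 = -1)
f(W, O) = -2 - 20*W**2 (f(W, O) = 2*((-10*W)*W - 1) = 2*(-10*W**2 - 1) = 2*(-1 - 10*W**2) = -2 - 20*W**2)
sqrt(((-16514 - 10200) - 16020) + (f(-21, -150) - 1*(-7973))) = sqrt(((-16514 - 10200) - 16020) + ((-2 - 20*(-21)**2) - 1*(-7973))) = sqrt((-26714 - 16020) + ((-2 - 20*441) + 7973)) = sqrt(-42734 + ((-2 - 8820) + 7973)) = sqrt(-42734 + (-8822 + 7973)) = sqrt(-42734 - 849) = sqrt(-43583) = I*sqrt(43583)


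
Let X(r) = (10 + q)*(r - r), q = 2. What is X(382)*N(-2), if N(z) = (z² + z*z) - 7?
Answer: 0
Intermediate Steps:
N(z) = -7 + 2*z² (N(z) = (z² + z²) - 7 = 2*z² - 7 = -7 + 2*z²)
X(r) = 0 (X(r) = (10 + 2)*(r - r) = 12*0 = 0)
X(382)*N(-2) = 0*(-7 + 2*(-2)²) = 0*(-7 + 2*4) = 0*(-7 + 8) = 0*1 = 0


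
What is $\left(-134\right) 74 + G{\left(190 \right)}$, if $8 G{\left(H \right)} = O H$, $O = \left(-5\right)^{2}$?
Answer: $- \frac{37289}{4} \approx -9322.3$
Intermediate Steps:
$O = 25$
$G{\left(H \right)} = \frac{25 H}{8}$
$\left(-134\right) 74 + G{\left(190 \right)} = \left(-134\right) 74 + \frac{25}{8} \cdot 190 = -9916 + \frac{2375}{4} = - \frac{37289}{4}$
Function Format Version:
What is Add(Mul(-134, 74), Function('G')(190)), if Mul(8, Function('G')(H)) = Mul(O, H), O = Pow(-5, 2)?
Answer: Rational(-37289, 4) ≈ -9322.3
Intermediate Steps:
O = 25
Function('G')(H) = Mul(Rational(25, 8), H) (Function('G')(H) = Mul(Rational(1, 8), Mul(25, H)) = Mul(Rational(25, 8), H))
Add(Mul(-134, 74), Function('G')(190)) = Add(Mul(-134, 74), Mul(Rational(25, 8), 190)) = Add(-9916, Rational(2375, 4)) = Rational(-37289, 4)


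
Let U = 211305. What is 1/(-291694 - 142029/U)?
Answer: -70435/20545514233 ≈ -3.4282e-6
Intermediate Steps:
1/(-291694 - 142029/U) = 1/(-291694 - 142029/211305) = 1/(-291694 - 142029*1/211305) = 1/(-291694 - 47343/70435) = 1/(-20545514233/70435) = -70435/20545514233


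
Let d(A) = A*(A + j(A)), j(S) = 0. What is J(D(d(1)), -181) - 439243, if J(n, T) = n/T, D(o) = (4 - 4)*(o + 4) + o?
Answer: -79502984/181 ≈ -4.3924e+5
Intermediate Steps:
d(A) = A² (d(A) = A*(A + 0) = A*A = A²)
D(o) = o (D(o) = 0*(4 + o) + o = 0 + o = o)
J(D(d(1)), -181) - 439243 = 1²/(-181) - 439243 = 1*(-1/181) - 439243 = -1/181 - 439243 = -79502984/181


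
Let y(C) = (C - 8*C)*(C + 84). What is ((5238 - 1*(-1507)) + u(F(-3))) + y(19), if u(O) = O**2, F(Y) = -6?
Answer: -6918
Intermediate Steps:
y(C) = -7*C*(84 + C) (y(C) = (-7*C)*(84 + C) = -7*C*(84 + C))
((5238 - 1*(-1507)) + u(F(-3))) + y(19) = ((5238 - 1*(-1507)) + (-6)**2) - 7*19*(84 + 19) = ((5238 + 1507) + 36) - 7*19*103 = (6745 + 36) - 13699 = 6781 - 13699 = -6918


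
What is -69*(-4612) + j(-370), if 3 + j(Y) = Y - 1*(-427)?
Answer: 318282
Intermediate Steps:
j(Y) = 424 + Y (j(Y) = -3 + (Y - 1*(-427)) = -3 + (Y + 427) = -3 + (427 + Y) = 424 + Y)
-69*(-4612) + j(-370) = -69*(-4612) + (424 - 370) = 318228 + 54 = 318282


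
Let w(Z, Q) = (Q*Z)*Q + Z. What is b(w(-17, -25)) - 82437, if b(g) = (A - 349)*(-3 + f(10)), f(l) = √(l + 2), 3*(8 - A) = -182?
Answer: -81596 - 1682*√3/3 ≈ -82567.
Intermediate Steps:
A = 206/3 (A = 8 - ⅓*(-182) = 8 + 182/3 = 206/3 ≈ 68.667)
w(Z, Q) = Z + Z*Q² (w(Z, Q) = Z*Q² + Z = Z + Z*Q²)
f(l) = √(2 + l)
b(g) = 841 - 1682*√3/3 (b(g) = (206/3 - 349)*(-3 + √(2 + 10)) = -841*(-3 + √12)/3 = -841*(-3 + 2*√3)/3 = 841 - 1682*√3/3)
b(w(-17, -25)) - 82437 = (841 - 1682*√3/3) - 82437 = -81596 - 1682*√3/3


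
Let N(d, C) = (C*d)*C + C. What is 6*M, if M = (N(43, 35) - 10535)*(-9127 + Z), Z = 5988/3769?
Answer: -8703319458750/3769 ≈ -2.3092e+9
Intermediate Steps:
N(d, C) = C + d*C² (N(d, C) = d*C² + C = C + d*C²)
Z = 5988/3769 (Z = 5988*(1/3769) = 5988/3769 ≈ 1.5888)
M = -1450553243125/3769 (M = (35*(1 + 35*43) - 10535)*(-9127 + 5988/3769) = (35*(1 + 1505) - 10535)*(-34393675/3769) = (35*1506 - 10535)*(-34393675/3769) = (52710 - 10535)*(-34393675/3769) = 42175*(-34393675/3769) = -1450553243125/3769 ≈ -3.8486e+8)
6*M = 6*(-1450553243125/3769) = -8703319458750/3769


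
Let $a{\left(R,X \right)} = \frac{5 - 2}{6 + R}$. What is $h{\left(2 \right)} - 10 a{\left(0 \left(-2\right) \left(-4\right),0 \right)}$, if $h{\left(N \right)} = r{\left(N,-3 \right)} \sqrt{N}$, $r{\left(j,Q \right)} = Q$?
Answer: $-5 - 3 \sqrt{2} \approx -9.2426$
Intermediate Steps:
$h{\left(N \right)} = - 3 \sqrt{N}$
$a{\left(R,X \right)} = \frac{3}{6 + R}$
$h{\left(2 \right)} - 10 a{\left(0 \left(-2\right) \left(-4\right),0 \right)} = - 3 \sqrt{2} - 10 \frac{3}{6 + 0 \left(-2\right) \left(-4\right)} = - 3 \sqrt{2} - 10 \frac{3}{6 + 0 \left(-4\right)} = - 3 \sqrt{2} - 10 \frac{3}{6 + 0} = - 3 \sqrt{2} - 10 \cdot \frac{3}{6} = - 3 \sqrt{2} - 10 \cdot 3 \cdot \frac{1}{6} = - 3 \sqrt{2} - 5 = -5 - 3 \sqrt{2}$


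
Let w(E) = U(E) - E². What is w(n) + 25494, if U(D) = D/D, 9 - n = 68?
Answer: 22014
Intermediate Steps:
n = -59 (n = 9 - 1*68 = 9 - 68 = -59)
U(D) = 1
w(E) = 1 - E²
w(n) + 25494 = (1 - 1*(-59)²) + 25494 = (1 - 1*3481) + 25494 = (1 - 3481) + 25494 = -3480 + 25494 = 22014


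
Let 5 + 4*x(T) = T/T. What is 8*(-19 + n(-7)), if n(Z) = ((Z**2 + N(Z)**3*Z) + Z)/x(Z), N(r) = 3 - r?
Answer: 55512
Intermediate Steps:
x(T) = -1 (x(T) = -5/4 + (T/T)/4 = -5/4 + (1/4)*1 = -5/4 + 1/4 = -1)
n(Z) = -Z - Z**2 - Z*(3 - Z)**3 (n(Z) = ((Z**2 + (3 - Z)**3*Z) + Z)/(-1) = ((Z**2 + Z*(3 - Z)**3) + Z)*(-1) = (Z + Z**2 + Z*(3 - Z)**3)*(-1) = -Z - Z**2 - Z*(3 - Z)**3)
8*(-19 + n(-7)) = 8*(-19 - 1*(-7)*(1 - 7 - (-3 - 7)**3)) = 8*(-19 - 1*(-7)*(1 - 7 - 1*(-10)**3)) = 8*(-19 - 1*(-7)*(1 - 7 - 1*(-1000))) = 8*(-19 - 1*(-7)*(1 - 7 + 1000)) = 8*(-19 - 1*(-7)*994) = 8*(-19 + 6958) = 8*6939 = 55512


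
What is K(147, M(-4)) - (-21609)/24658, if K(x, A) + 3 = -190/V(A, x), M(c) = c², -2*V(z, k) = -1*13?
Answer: -10050785/320554 ≈ -31.354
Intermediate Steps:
V(z, k) = 13/2 (V(z, k) = -(-1)*13/2 = -½*(-13) = 13/2)
K(x, A) = -419/13 (K(x, A) = -3 - 190/13/2 = -3 - 190*2/13 = -3 - 380/13 = -419/13)
K(147, M(-4)) - (-21609)/24658 = -419/13 - (-21609)/24658 = -419/13 - 1*(-21609/24658) = -419/13 + 21609/24658 = -10050785/320554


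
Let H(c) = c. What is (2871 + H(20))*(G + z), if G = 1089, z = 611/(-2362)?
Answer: 7434515837/2362 ≈ 3.1476e+6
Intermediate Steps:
z = -611/2362 (z = 611*(-1/2362) = -611/2362 ≈ -0.25868)
(2871 + H(20))*(G + z) = (2871 + 20)*(1089 - 611/2362) = 2891*(2571607/2362) = 7434515837/2362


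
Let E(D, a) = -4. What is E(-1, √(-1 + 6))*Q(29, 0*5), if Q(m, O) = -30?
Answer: 120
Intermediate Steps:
E(-1, √(-1 + 6))*Q(29, 0*5) = -4*(-30) = 120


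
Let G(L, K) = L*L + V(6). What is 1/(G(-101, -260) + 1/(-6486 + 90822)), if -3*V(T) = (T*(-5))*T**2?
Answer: 84336/890672497 ≈ 9.4688e-5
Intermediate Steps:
V(T) = 5*T**3/3 (V(T) = -T*(-5)*T**2/3 = -(-5*T)*T**2/3 = -(-5)*T**3/3 = 5*T**3/3)
G(L, K) = 360 + L**2 (G(L, K) = L*L + (5/3)*6**3 = L**2 + (5/3)*216 = L**2 + 360 = 360 + L**2)
1/(G(-101, -260) + 1/(-6486 + 90822)) = 1/((360 + (-101)**2) + 1/(-6486 + 90822)) = 1/((360 + 10201) + 1/84336) = 1/(10561 + 1/84336) = 1/(890672497/84336) = 84336/890672497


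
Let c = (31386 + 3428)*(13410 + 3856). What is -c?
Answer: -601098524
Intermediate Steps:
c = 601098524 (c = 34814*17266 = 601098524)
-c = -1*601098524 = -601098524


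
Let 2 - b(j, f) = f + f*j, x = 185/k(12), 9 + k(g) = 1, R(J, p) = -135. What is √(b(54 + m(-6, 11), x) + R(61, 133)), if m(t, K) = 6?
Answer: √20442/4 ≈ 35.744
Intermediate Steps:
k(g) = -8 (k(g) = -9 + 1 = -8)
x = -185/8 (x = 185/(-8) = 185*(-⅛) = -185/8 ≈ -23.125)
b(j, f) = 2 - f - f*j (b(j, f) = 2 - (f + f*j) = 2 + (-f - f*j) = 2 - f - f*j)
√(b(54 + m(-6, 11), x) + R(61, 133)) = √((2 - 1*(-185/8) - 1*(-185/8)*(54 + 6)) - 135) = √((2 + 185/8 - 1*(-185/8)*60) - 135) = √((2 + 185/8 + 2775/2) - 135) = √(11301/8 - 135) = √(10221/8) = √20442/4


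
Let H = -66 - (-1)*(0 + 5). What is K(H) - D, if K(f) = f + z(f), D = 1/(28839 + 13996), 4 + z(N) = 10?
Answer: -2355926/42835 ≈ -55.000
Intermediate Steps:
z(N) = 6 (z(N) = -4 + 10 = 6)
D = 1/42835 ≈ 2.3345e-5
H = -61 (H = -66 - (-1)*5 = -66 - 1*(-5) = -66 + 5 = -61)
K(f) = 6 + f (K(f) = f + 6 = 6 + f)
K(H) - D = (6 - 61) - 1*1/42835 = -55 - 1/42835 = -2355926/42835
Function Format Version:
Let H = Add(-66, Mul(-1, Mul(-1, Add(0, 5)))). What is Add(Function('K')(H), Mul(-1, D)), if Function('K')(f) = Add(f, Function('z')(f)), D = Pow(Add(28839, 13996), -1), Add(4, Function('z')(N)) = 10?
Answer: Rational(-2355926, 42835) ≈ -55.000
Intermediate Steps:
Function('z')(N) = 6 (Function('z')(N) = Add(-4, 10) = 6)
D = Rational(1, 42835) (D = Pow(42835, -1) = Rational(1, 42835) ≈ 2.3345e-5)
H = -61 (H = Add(-66, Mul(-1, Mul(-1, 5))) = Add(-66, Mul(-1, -5)) = Add(-66, 5) = -61)
Function('K')(f) = Add(6, f) (Function('K')(f) = Add(f, 6) = Add(6, f))
Add(Function('K')(H), Mul(-1, D)) = Add(Add(6, -61), Mul(-1, Rational(1, 42835))) = Add(-55, Rational(-1, 42835)) = Rational(-2355926, 42835)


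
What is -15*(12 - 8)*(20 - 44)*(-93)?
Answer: -133920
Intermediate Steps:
-15*(12 - 8)*(20 - 44)*(-93) = -60*(-24)*(-93) = -15*(-96)*(-93) = 1440*(-93) = -133920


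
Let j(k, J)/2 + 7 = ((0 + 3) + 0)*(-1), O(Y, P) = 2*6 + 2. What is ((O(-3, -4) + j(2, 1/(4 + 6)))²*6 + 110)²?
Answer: 106276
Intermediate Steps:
O(Y, P) = 14 (O(Y, P) = 12 + 2 = 14)
j(k, J) = -20 (j(k, J) = -14 + 2*(((0 + 3) + 0)*(-1)) = -14 + 2*((3 + 0)*(-1)) = -14 + 2*(3*(-1)) = -14 + 2*(-3) = -14 - 6 = -20)
((O(-3, -4) + j(2, 1/(4 + 6)))²*6 + 110)² = ((14 - 20)²*6 + 110)² = ((-6)²*6 + 110)² = (36*6 + 110)² = (216 + 110)² = 326² = 106276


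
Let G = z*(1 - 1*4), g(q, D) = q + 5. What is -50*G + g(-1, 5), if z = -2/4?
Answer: -71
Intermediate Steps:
g(q, D) = 5 + q
z = -½ (z = -2*¼ = -½ ≈ -0.50000)
G = 3/2 (G = -(1 - 1*4)/2 = -(1 - 4)/2 = -½*(-3) = 3/2 ≈ 1.5000)
-50*G + g(-1, 5) = -50*3/2 + (5 - 1) = -75 + 4 = -71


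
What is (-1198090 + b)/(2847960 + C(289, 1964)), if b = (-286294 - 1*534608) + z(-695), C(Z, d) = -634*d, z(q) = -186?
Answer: -1009589/801392 ≈ -1.2598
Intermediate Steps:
b = -821088 (b = (-286294 - 1*534608) - 186 = (-286294 - 534608) - 186 = -820902 - 186 = -821088)
(-1198090 + b)/(2847960 + C(289, 1964)) = (-1198090 - 821088)/(2847960 - 634*1964) = -2019178/(2847960 - 1245176) = -2019178/1602784 = -2019178*1/1602784 = -1009589/801392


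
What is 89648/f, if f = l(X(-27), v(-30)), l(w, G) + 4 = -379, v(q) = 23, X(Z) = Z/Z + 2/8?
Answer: -89648/383 ≈ -234.07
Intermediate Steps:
X(Z) = 5/4 (X(Z) = 1 + 2*(1/8) = 1 + 1/4 = 5/4)
l(w, G) = -383 (l(w, G) = -4 - 379 = -383)
f = -383
89648/f = 89648/(-383) = 89648*(-1/383) = -89648/383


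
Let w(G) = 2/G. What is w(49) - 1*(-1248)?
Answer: 61154/49 ≈ 1248.0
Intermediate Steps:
w(49) - 1*(-1248) = 2/49 - 1*(-1248) = 2*(1/49) + 1248 = 2/49 + 1248 = 61154/49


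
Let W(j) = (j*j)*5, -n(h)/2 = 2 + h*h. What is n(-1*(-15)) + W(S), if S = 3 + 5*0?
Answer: -409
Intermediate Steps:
S = 3 (S = 3 + 0 = 3)
n(h) = -4 - 2*h**2 (n(h) = -2*(2 + h*h) = -2*(2 + h**2) = -4 - 2*h**2)
W(j) = 5*j**2 (W(j) = j**2*5 = 5*j**2)
n(-1*(-15)) + W(S) = (-4 - 2*(-1*(-15))**2) + 5*3**2 = (-4 - 2*15**2) + 5*9 = (-4 - 2*225) + 45 = (-4 - 450) + 45 = -454 + 45 = -409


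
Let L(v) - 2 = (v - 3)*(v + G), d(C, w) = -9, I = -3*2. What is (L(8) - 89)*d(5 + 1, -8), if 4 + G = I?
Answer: 873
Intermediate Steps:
I = -6
G = -10 (G = -4 - 6 = -10)
L(v) = 2 + (-10 + v)*(-3 + v) (L(v) = 2 + (v - 3)*(v - 10) = 2 + (-3 + v)*(-10 + v) = 2 + (-10 + v)*(-3 + v))
(L(8) - 89)*d(5 + 1, -8) = ((32 + 8² - 13*8) - 89)*(-9) = ((32 + 64 - 104) - 89)*(-9) = (-8 - 89)*(-9) = -97*(-9) = 873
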